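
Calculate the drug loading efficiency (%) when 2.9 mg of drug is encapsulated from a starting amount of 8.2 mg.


Drug loading efficiency = (drug loaded / drug initial) * 100
DLE = 2.9 / 8.2 * 100
DLE = 0.3537 * 100
DLE = 35.37%

35.37


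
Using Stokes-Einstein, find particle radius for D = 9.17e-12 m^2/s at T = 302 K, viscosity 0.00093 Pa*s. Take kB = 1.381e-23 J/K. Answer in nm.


Stokes-Einstein: R = kB*T / (6*pi*eta*D)
R = 1.381e-23 * 302 / (6 * pi * 0.00093 * 9.17e-12)
R = 2.59446e-08 m = 25.94 nm

25.94


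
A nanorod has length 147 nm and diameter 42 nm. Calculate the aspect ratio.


Aspect ratio AR = length / diameter
AR = 147 / 42
AR = 3.5

3.5


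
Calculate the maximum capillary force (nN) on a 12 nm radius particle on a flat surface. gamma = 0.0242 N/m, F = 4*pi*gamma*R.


Convert radius: R = 12 nm = 1.2e-08 m
F = 4 * pi * gamma * R
F = 4 * pi * 0.0242 * 1.2e-08
F = 3.64927e-09 N = 3.6493 nN

3.6493


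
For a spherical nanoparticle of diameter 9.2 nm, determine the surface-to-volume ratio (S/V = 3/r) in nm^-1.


Radius r = 9.2/2 = 4.6 nm
S/V = 3 / r = 3 / 4.6
S/V = 0.6522 nm^-1

0.6522


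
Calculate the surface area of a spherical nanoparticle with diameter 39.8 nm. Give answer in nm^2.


Radius r = 39.8/2 = 19.9 nm
Surface area SA = 4 * pi * r^2
SA = 4 * pi * (19.9)^2
SA = 4976.41 nm^2

4976.41


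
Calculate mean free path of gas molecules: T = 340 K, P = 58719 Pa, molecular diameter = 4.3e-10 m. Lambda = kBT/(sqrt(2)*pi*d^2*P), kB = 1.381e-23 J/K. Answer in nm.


Mean free path: lambda = kB*T / (sqrt(2) * pi * d^2 * P)
lambda = 1.381e-23 * 340 / (sqrt(2) * pi * (4.3e-10)^2 * 58719)
lambda = 9.73402e-08 m
lambda = 97.34 nm

97.34


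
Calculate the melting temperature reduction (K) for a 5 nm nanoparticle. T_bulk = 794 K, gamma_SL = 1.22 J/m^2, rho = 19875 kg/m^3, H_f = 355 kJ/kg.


Radius R = 5/2 = 2.5 nm = 2.5e-09 m
Convert H_f = 355 kJ/kg = 355000 J/kg
dT = 2 * gamma_SL * T_bulk / (rho * H_f * R)
dT = 2 * 1.22 * 794 / (19875 * 355000 * 2.5e-09)
dT = 109.8 K

109.8


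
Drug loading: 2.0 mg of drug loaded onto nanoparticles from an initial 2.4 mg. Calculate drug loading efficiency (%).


Drug loading efficiency = (drug loaded / drug initial) * 100
DLE = 2.0 / 2.4 * 100
DLE = 0.8333 * 100
DLE = 83.33%

83.33


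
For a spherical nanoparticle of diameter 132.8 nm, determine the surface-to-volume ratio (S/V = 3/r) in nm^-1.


Radius r = 132.8/2 = 66.4 nm
S/V = 3 / r = 3 / 66.4
S/V = 0.0452 nm^-1

0.0452


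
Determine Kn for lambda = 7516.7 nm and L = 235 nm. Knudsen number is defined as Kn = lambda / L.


Knudsen number Kn = lambda / L
Kn = 7516.7 / 235
Kn = 31.986

31.986


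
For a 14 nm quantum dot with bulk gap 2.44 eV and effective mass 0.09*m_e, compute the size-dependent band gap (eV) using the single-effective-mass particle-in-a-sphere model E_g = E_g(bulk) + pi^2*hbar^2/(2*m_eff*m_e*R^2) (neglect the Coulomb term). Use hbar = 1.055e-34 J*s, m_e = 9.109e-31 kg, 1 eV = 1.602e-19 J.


Radius R = 14/2 nm = 7e-09 m
Confinement energy dE = pi^2 * hbar^2 / (2 * m_eff * m_e * R^2)
dE = pi^2 * (1.055e-34)^2 / (2 * 0.09 * 9.109e-31 * (7e-09)^2) J, divided by 1.602e-19 J/eV
dE = 0.0853 eV
Total band gap = E_g(bulk) + dE = 2.44 + 0.0853 = 2.5253 eV

2.5253


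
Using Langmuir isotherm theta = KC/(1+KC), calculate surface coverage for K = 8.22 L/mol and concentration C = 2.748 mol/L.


Langmuir isotherm: theta = K*C / (1 + K*C)
K*C = 8.22 * 2.748 = 22.58856
theta = 22.58856 / (1 + 22.58856) = 22.58856 / 23.58856
theta = 0.9576

0.9576


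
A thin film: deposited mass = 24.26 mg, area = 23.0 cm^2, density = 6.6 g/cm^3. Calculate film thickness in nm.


Convert: m = 24.26 mg = 2.4260e-05 kg, A = 23.0 cm^2 = 2.3000e-03 m^2, rho = 6.6 g/cm^3 = 6600 kg/m^3
t = m / (A * rho)
t = 2.4260e-05 / (2.3000e-03 * 6600)
t = 1.5982e-06 m = 1598.2 nm

1598.2


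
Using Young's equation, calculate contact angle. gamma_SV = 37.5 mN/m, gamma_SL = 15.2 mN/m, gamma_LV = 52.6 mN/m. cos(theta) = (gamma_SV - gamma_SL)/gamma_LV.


cos(theta) = (gamma_SV - gamma_SL) / gamma_LV
cos(theta) = (37.5 - 15.2) / 52.6
cos(theta) = 0.423954
theta = arccos(0.423954) = 64.92 degrees

64.92


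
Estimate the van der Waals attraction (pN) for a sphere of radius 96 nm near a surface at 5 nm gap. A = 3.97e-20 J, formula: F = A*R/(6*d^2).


Convert to SI: R = 96 nm = 9.6e-08 m, d = 5 nm = 5e-09 m
F = A * R / (6 * d^2)
F = 3.97e-20 * 9.6e-08 / (6 * (5e-09)^2)
F = 2.5408e-11 N = 25.408 pN

25.408


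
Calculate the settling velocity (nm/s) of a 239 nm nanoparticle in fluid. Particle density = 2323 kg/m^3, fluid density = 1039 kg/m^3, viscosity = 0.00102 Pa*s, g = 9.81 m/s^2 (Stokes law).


Radius R = 239/2 nm = 1.195e-07 m
Density difference = 2323 - 1039 = 1284 kg/m^3
v = 2 * R^2 * (rho_p - rho_f) * g / (9 * eta)
v = 2 * (1.195e-07)^2 * 1284 * 9.81 / (9 * 0.00102)
v = 3.91884e-08 m/s = 39.1884 nm/s

39.1884


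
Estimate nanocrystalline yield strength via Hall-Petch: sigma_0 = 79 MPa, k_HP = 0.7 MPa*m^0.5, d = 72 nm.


d = 72 nm = 7.2e-08 m
sqrt(d) = 0.0002683282
Hall-Petch contribution = k / sqrt(d) = 0.7 / 0.0002683282 = 2608.7 MPa
sigma = sigma_0 + k/sqrt(d) = 79 + 2608.7 = 2687.7 MPa

2687.7


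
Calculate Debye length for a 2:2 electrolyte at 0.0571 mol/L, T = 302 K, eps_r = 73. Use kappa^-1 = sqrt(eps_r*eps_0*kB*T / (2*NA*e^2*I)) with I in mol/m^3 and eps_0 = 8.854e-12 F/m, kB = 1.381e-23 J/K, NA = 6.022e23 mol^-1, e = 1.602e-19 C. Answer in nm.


Ionic strength I = 0.0571 * 2^2 * 1000 = 228.4 mol/m^3
kappa^-1 = sqrt(73 * 8.854e-12 * 1.381e-23 * 302 / (2 * 6.022e23 * (1.602e-19)^2 * 228.4))
kappa^-1 = 0.618 nm

0.618


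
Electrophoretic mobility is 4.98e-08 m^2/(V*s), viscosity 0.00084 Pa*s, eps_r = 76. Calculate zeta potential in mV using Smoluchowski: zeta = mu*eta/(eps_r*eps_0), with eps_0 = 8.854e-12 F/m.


Smoluchowski equation: zeta = mu * eta / (eps_r * eps_0)
zeta = 4.98e-08 * 0.00084 / (76 * 8.854e-12)
zeta = 0.062166 V = 62.17 mV

62.17


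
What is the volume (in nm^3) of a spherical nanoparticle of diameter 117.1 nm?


Radius r = 117.1/2 = 58.55 nm
Volume V = (4/3) * pi * r^3
V = (4/3) * pi * (58.55)^3
V = 840754.71 nm^3

840754.71


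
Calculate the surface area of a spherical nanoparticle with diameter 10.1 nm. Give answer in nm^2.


Radius r = 10.1/2 = 5.05 nm
Surface area SA = 4 * pi * r^2
SA = 4 * pi * (5.05)^2
SA = 320.47 nm^2

320.47


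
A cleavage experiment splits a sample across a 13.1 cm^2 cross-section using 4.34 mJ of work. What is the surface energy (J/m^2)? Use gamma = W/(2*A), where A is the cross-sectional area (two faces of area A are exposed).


Convert: A = 13.1 cm^2 = 0.00131 m^2, W = 4.34 mJ = 0.00434 J
Cleaving exposes two faces of area A, so total new surface = 2*A and gamma = W / (2*A)
gamma = 0.00434 / (2 * 0.00131)
gamma = 1.656 J/m^2

1.656


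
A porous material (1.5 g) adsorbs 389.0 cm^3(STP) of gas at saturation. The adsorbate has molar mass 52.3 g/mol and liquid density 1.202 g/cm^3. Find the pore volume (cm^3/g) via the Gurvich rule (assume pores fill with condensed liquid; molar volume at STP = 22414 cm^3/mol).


Moles adsorbed n = V_ads / 22414 = 389.0 / 22414 = 1.735522e-02 mol
Liquid volume V_liq = n * M / rho_liq = 1.735522e-02 * 52.3 / 1.202 = 0.75514 cm^3
Specific pore volume V_pore = V_liq / m_sample = 0.75514 / 1.5
V_pore = 0.5034 cm^3/g

0.5034


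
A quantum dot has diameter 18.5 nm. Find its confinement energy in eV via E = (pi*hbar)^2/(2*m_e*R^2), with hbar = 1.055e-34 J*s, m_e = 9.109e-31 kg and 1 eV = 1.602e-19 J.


Radius R = 18.5/2 = 9.25 nm = 9.25e-09 m
E = (pi * 1.055e-34)^2 / (2 * 9.109e-31 * (9.25e-09)^2)
E(J) = 7.04726e-22
E = E(J) / 1.602e-19 = 0.0044 eV

0.0044


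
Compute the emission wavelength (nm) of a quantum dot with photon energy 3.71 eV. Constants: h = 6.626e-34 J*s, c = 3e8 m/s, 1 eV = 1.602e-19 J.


Convert energy: E = 3.71 eV = 3.71 * 1.602e-19 = 5.94342e-19 J
lambda = h*c / E = 6.626e-34 * 3e8 / 5.94342e-19
lambda = 3.34454e-07 m = 334.5 nm

334.5


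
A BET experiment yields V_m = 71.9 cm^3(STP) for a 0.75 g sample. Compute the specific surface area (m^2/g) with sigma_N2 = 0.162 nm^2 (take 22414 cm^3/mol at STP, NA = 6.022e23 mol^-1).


Number of moles in monolayer = V_m / 22414 = 71.9 / 22414 = 0.00320782
Number of molecules = moles * NA = 0.00320782 * 6.022e23
SA = molecules * sigma / mass
SA = (71.9 / 22414) * 6.022e23 * 0.162e-18 / 0.75
SA = 417.3 m^2/g

417.3


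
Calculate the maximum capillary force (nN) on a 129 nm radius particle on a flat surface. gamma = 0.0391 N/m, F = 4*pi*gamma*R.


Convert radius: R = 129 nm = 1.29e-07 m
F = 4 * pi * gamma * R
F = 4 * pi * 0.0391 * 1.29e-07
F = 6.33835e-08 N = 63.3835 nN

63.3835


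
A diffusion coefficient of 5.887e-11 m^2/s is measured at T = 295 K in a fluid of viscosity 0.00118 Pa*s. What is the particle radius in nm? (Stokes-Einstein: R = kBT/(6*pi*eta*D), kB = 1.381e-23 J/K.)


Stokes-Einstein: R = kB*T / (6*pi*eta*D)
R = 1.381e-23 * 295 / (6 * pi * 0.00118 * 5.887e-11)
R = 3.11128e-09 m = 3.11 nm

3.11


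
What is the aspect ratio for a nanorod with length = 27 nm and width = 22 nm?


Aspect ratio AR = length / diameter
AR = 27 / 22
AR = 1.23

1.23


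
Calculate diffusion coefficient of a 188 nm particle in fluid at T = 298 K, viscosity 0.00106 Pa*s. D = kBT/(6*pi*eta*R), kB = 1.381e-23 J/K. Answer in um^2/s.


Radius R = 188/2 = 94 nm = 9.4e-08 m
D = kB*T / (6*pi*eta*R)
D = 1.381e-23 * 298 / (6 * pi * 0.00106 * 9.4e-08)
D = 2.19117e-12 m^2/s = 2.191 um^2/s

2.191


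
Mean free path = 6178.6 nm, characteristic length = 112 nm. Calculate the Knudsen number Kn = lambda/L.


Knudsen number Kn = lambda / L
Kn = 6178.6 / 112
Kn = 55.1661

55.1661


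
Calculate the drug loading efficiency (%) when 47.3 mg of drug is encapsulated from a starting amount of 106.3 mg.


Drug loading efficiency = (drug loaded / drug initial) * 100
DLE = 47.3 / 106.3 * 100
DLE = 0.445 * 100
DLE = 44.5%

44.5


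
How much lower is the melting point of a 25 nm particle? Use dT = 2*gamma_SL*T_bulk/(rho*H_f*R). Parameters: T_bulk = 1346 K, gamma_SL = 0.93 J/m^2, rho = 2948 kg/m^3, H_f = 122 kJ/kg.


Radius R = 25/2 = 12.5 nm = 1.25e-08 m
Convert H_f = 122 kJ/kg = 122000 J/kg
dT = 2 * gamma_SL * T_bulk / (rho * H_f * R)
dT = 2 * 0.93 * 1346 / (2948 * 122000 * 1.25e-08)
dT = 556.9 K

556.9


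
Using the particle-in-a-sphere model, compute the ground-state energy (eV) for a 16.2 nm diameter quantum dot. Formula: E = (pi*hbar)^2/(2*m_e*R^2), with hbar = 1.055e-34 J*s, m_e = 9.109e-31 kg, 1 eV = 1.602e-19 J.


Radius R = 16.2/2 = 8.1 nm = 8.1e-09 m
E = (pi * 1.055e-34)^2 / (2 * 9.109e-31 * (8.1e-09)^2)
E(J) = 9.19039e-22
E = E(J) / 1.602e-19 = 0.0057 eV

0.0057


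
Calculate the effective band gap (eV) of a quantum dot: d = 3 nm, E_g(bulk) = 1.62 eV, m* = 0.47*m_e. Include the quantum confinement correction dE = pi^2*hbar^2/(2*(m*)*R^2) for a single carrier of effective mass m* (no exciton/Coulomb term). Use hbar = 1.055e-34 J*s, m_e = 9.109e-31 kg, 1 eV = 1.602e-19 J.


Radius R = 3/2 nm = 1.5e-09 m
Confinement energy dE = pi^2 * hbar^2 / (2 * m_eff * m_e * R^2)
dE = pi^2 * (1.055e-34)^2 / (2 * 0.47 * 9.109e-31 * (1.5e-09)^2) J, divided by 1.602e-19 J/eV
dE = 0.3559 eV
Total band gap = E_g(bulk) + dE = 1.62 + 0.3559 = 1.9759 eV

1.9759


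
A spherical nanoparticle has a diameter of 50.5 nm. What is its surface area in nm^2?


Radius r = 50.5/2 = 25.25 nm
Surface area SA = 4 * pi * r^2
SA = 4 * pi * (25.25)^2
SA = 8011.85 nm^2

8011.85


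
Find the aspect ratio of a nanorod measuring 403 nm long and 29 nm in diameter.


Aspect ratio AR = length / diameter
AR = 403 / 29
AR = 13.9

13.9


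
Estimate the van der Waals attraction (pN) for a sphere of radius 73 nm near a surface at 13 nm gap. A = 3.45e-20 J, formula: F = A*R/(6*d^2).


Convert to SI: R = 73 nm = 7.3e-08 m, d = 13 nm = 1.3e-08 m
F = A * R / (6 * d^2)
F = 3.45e-20 * 7.3e-08 / (6 * (1.3e-08)^2)
F = 2.48373e-12 N = 2.484 pN

2.484


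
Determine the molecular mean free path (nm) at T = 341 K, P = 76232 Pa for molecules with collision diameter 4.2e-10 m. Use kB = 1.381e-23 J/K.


Mean free path: lambda = kB*T / (sqrt(2) * pi * d^2 * P)
lambda = 1.381e-23 * 341 / (sqrt(2) * pi * (4.2e-10)^2 * 76232)
lambda = 7.8822e-08 m
lambda = 78.82 nm

78.82


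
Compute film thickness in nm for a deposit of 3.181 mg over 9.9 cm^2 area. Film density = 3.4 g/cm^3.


Convert: m = 3.181 mg = 3.1810e-06 kg, A = 9.9 cm^2 = 9.9000e-04 m^2, rho = 3.4 g/cm^3 = 3400 kg/m^3
t = m / (A * rho)
t = 3.1810e-06 / (9.9000e-04 * 3400)
t = 9.4504e-07 m = 945.0 nm

945.0


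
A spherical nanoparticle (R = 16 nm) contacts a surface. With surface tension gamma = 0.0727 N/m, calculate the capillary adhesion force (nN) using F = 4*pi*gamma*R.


Convert radius: R = 16 nm = 1.6e-08 m
F = 4 * pi * gamma * R
F = 4 * pi * 0.0727 * 1.6e-08
F = 1.46172e-08 N = 14.6172 nN

14.6172


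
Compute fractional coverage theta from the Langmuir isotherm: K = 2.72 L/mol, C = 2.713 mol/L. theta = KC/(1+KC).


Langmuir isotherm: theta = K*C / (1 + K*C)
K*C = 2.72 * 2.713 = 7.37936
theta = 7.37936 / (1 + 7.37936) = 7.37936 / 8.37936
theta = 0.8807

0.8807


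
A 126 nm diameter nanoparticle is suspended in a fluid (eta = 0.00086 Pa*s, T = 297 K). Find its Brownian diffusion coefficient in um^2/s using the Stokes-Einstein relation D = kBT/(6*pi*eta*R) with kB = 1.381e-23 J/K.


Radius R = 126/2 = 63 nm = 6.3e-08 m
D = kB*T / (6*pi*eta*R)
D = 1.381e-23 * 297 / (6 * pi * 0.00086 * 6.3e-08)
D = 4.01615e-12 m^2/s = 4.016 um^2/s

4.016


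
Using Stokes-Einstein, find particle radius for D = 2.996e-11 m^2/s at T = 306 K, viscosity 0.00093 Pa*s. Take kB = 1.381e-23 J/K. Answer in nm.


Stokes-Einstein: R = kB*T / (6*pi*eta*D)
R = 1.381e-23 * 306 / (6 * pi * 0.00093 * 2.996e-11)
R = 8.04617e-09 m = 8.05 nm

8.05


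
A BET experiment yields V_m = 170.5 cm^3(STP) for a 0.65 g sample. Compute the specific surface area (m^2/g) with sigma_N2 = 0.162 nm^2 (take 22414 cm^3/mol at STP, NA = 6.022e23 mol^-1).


Number of moles in monolayer = V_m / 22414 = 170.5 / 22414 = 0.00760685
Number of molecules = moles * NA = 0.00760685 * 6.022e23
SA = molecules * sigma / mass
SA = (170.5 / 22414) * 6.022e23 * 0.162e-18 / 0.65
SA = 1141.7 m^2/g

1141.7


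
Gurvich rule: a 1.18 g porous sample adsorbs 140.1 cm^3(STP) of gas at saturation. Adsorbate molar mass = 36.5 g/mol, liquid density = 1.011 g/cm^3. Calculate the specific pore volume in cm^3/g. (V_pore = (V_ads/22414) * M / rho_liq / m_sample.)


Moles adsorbed n = V_ads / 22414 = 140.1 / 22414 = 6.250558e-03 mol
Liquid volume V_liq = n * M / rho_liq = 6.250558e-03 * 36.5 / 1.011 = 0.22566 cm^3
Specific pore volume V_pore = V_liq / m_sample = 0.22566 / 1.18
V_pore = 0.1912 cm^3/g

0.1912


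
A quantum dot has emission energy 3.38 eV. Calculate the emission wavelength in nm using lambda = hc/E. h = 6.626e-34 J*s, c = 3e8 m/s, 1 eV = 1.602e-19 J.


Convert energy: E = 3.38 eV = 3.38 * 1.602e-19 = 5.41476e-19 J
lambda = h*c / E = 6.626e-34 * 3e8 / 5.41476e-19
lambda = 3.67108e-07 m = 367.1 nm

367.1


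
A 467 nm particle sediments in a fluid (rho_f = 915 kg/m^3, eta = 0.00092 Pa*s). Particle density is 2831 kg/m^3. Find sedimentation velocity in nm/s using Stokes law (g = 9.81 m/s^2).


Radius R = 467/2 nm = 2.335e-07 m
Density difference = 2831 - 915 = 1916 kg/m^3
v = 2 * R^2 * (rho_p - rho_f) * g / (9 * eta)
v = 2 * (2.335e-07)^2 * 1916 * 9.81 / (9 * 0.00092)
v = 2.47536e-07 m/s = 247.5358 nm/s

247.5358


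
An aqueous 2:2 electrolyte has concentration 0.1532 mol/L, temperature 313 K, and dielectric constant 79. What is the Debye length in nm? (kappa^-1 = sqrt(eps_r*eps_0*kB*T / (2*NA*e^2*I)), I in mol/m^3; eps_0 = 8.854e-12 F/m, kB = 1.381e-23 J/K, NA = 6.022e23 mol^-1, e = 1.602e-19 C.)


Ionic strength I = 0.1532 * 2^2 * 1000 = 612.8 mol/m^3
kappa^-1 = sqrt(79 * 8.854e-12 * 1.381e-23 * 313 / (2 * 6.022e23 * (1.602e-19)^2 * 612.8))
kappa^-1 = 0.4 nm

0.4


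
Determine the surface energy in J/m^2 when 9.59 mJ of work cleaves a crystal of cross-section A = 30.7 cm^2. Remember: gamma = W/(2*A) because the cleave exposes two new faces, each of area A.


Convert: A = 30.7 cm^2 = 0.00307 m^2, W = 9.59 mJ = 0.00959 J
Cleaving exposes two faces of area A, so total new surface = 2*A and gamma = W / (2*A)
gamma = 0.00959 / (2 * 0.00307)
gamma = 1.562 J/m^2

1.562


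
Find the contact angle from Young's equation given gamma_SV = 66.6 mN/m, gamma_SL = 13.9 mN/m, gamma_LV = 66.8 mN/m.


cos(theta) = (gamma_SV - gamma_SL) / gamma_LV
cos(theta) = (66.6 - 13.9) / 66.8
cos(theta) = 0.788922
theta = arccos(0.788922) = 37.92 degrees

37.92


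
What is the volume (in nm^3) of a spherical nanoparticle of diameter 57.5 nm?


Radius r = 57.5/2 = 28.75 nm
Volume V = (4/3) * pi * r^3
V = (4/3) * pi * (28.75)^3
V = 99541.04 nm^3

99541.04


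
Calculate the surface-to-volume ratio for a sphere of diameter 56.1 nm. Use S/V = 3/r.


Radius r = 56.1/2 = 28.05 nm
S/V = 3 / r = 3 / 28.05
S/V = 0.107 nm^-1

0.107


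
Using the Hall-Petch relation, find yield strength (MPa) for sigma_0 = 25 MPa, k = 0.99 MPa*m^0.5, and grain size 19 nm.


d = 19 nm = 1.9e-08 m
sqrt(d) = 0.0001378405
Hall-Petch contribution = k / sqrt(d) = 0.99 / 0.0001378405 = 7182.2 MPa
sigma = sigma_0 + k/sqrt(d) = 25 + 7182.2 = 7207.2 MPa

7207.2


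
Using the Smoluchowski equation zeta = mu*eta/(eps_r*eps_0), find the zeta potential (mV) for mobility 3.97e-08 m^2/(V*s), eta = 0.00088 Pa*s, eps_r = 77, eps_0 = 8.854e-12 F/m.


Smoluchowski equation: zeta = mu * eta / (eps_r * eps_0)
zeta = 3.97e-08 * 0.00088 / (77 * 8.854e-12)
zeta = 0.051244 V = 51.24 mV

51.24


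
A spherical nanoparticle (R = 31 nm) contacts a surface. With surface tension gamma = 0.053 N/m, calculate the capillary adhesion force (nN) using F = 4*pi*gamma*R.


Convert radius: R = 31 nm = 3.1e-08 m
F = 4 * pi * gamma * R
F = 4 * pi * 0.053 * 3.1e-08
F = 2.06465e-08 N = 20.6465 nN

20.6465


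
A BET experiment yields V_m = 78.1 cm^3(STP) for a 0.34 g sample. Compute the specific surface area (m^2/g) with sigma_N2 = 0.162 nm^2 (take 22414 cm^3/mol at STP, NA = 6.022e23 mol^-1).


Number of moles in monolayer = V_m / 22414 = 78.1 / 22414 = 0.00348443
Number of molecules = moles * NA = 0.00348443 * 6.022e23
SA = molecules * sigma / mass
SA = (78.1 / 22414) * 6.022e23 * 0.162e-18 / 0.34
SA = 999.8 m^2/g

999.8


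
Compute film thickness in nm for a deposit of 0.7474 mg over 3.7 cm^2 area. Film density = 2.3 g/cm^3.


Convert: m = 0.7474 mg = 7.4740e-07 kg, A = 3.7 cm^2 = 3.7000e-04 m^2, rho = 2.3 g/cm^3 = 2300 kg/m^3
t = m / (A * rho)
t = 7.4740e-07 / (3.7000e-04 * 2300)
t = 8.7826e-07 m = 878.3 nm

878.3


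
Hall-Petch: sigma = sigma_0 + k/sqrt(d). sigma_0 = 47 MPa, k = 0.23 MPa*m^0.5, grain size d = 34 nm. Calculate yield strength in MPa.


d = 34 nm = 3.4e-08 m
sqrt(d) = 0.0001843909
Hall-Petch contribution = k / sqrt(d) = 0.23 / 0.0001843909 = 1247.4 MPa
sigma = sigma_0 + k/sqrt(d) = 47 + 1247.4 = 1294.4 MPa

1294.4


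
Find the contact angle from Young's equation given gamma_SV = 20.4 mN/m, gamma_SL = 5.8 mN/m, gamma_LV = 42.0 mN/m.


cos(theta) = (gamma_SV - gamma_SL) / gamma_LV
cos(theta) = (20.4 - 5.8) / 42.0
cos(theta) = 0.347619
theta = arccos(0.347619) = 69.66 degrees

69.66


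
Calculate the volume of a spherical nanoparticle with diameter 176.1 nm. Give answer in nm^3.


Radius r = 176.1/2 = 88.05 nm
Volume V = (4/3) * pi * r^3
V = (4/3) * pi * (88.05)^3
V = 2859411.7 nm^3

2859411.7


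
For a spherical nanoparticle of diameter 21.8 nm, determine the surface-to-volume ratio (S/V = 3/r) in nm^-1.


Radius r = 21.8/2 = 10.9 nm
S/V = 3 / r = 3 / 10.9
S/V = 0.2752 nm^-1

0.2752


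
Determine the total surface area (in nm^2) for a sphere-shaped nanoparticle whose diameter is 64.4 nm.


Radius r = 64.4/2 = 32.2 nm
Surface area SA = 4 * pi * r^2
SA = 4 * pi * (32.2)^2
SA = 13029.32 nm^2

13029.32


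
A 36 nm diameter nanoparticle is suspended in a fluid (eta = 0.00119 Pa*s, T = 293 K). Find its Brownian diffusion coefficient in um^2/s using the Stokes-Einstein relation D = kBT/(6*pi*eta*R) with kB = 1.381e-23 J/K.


Radius R = 36/2 = 18 nm = 1.8e-08 m
D = kB*T / (6*pi*eta*R)
D = 1.381e-23 * 293 / (6 * pi * 0.00119 * 1.8e-08)
D = 1.00217e-11 m^2/s = 10.022 um^2/s

10.022


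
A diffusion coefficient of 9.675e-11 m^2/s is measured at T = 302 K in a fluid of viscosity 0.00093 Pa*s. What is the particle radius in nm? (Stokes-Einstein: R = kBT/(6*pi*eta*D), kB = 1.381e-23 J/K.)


Stokes-Einstein: R = kB*T / (6*pi*eta*D)
R = 1.381e-23 * 302 / (6 * pi * 0.00093 * 9.675e-11)
R = 2.45904e-09 m = 2.46 nm

2.46


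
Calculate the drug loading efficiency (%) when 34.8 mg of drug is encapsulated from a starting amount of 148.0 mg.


Drug loading efficiency = (drug loaded / drug initial) * 100
DLE = 34.8 / 148.0 * 100
DLE = 0.2351 * 100
DLE = 23.51%

23.51


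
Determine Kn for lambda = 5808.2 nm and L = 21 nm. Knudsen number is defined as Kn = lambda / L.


Knudsen number Kn = lambda / L
Kn = 5808.2 / 21
Kn = 276.581

276.581


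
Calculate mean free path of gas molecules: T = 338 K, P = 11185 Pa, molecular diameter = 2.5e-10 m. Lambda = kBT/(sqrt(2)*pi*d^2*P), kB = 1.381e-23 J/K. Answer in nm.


Mean free path: lambda = kB*T / (sqrt(2) * pi * d^2 * P)
lambda = 1.381e-23 * 338 / (sqrt(2) * pi * (2.5e-10)^2 * 11185)
lambda = 1.5029e-06 m
lambda = 1502.9 nm

1502.9


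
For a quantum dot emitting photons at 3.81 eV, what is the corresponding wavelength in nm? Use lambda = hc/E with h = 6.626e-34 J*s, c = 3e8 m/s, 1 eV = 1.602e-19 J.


Convert energy: E = 3.81 eV = 3.81 * 1.602e-19 = 6.10362e-19 J
lambda = h*c / E = 6.626e-34 * 3e8 / 6.10362e-19
lambda = 3.25676e-07 m = 325.7 nm

325.7


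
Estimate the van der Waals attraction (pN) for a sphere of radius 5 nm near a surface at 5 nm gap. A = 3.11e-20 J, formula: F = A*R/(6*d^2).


Convert to SI: R = 5 nm = 5e-09 m, d = 5 nm = 5e-09 m
F = A * R / (6 * d^2)
F = 3.11e-20 * 5e-09 / (6 * (5e-09)^2)
F = 1.03667e-12 N = 1.037 pN

1.037


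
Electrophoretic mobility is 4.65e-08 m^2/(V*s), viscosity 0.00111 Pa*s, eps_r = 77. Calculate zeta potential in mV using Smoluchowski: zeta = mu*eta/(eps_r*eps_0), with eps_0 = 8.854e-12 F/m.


Smoluchowski equation: zeta = mu * eta / (eps_r * eps_0)
zeta = 4.65e-08 * 0.00111 / (77 * 8.854e-12)
zeta = 0.075709 V = 75.71 mV

75.71


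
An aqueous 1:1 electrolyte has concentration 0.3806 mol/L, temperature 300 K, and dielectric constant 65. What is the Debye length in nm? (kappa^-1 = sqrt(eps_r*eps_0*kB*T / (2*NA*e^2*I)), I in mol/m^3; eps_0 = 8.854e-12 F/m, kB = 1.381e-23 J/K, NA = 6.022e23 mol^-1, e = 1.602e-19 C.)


Ionic strength I = 0.3806 * 1^2 * 1000 = 380.6 mol/m^3
kappa^-1 = sqrt(65 * 8.854e-12 * 1.381e-23 * 300 / (2 * 6.022e23 * (1.602e-19)^2 * 380.6))
kappa^-1 = 0.45 nm

0.45


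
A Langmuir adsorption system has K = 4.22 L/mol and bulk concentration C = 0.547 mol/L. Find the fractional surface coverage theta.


Langmuir isotherm: theta = K*C / (1 + K*C)
K*C = 4.22 * 0.547 = 2.30834
theta = 2.30834 / (1 + 2.30834) = 2.30834 / 3.30834
theta = 0.6977

0.6977


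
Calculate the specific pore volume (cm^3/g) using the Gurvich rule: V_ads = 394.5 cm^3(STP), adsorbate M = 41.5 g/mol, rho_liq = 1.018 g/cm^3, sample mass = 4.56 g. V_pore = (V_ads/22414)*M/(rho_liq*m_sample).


Moles adsorbed n = V_ads / 22414 = 394.5 / 22414 = 1.760061e-02 mol
Liquid volume V_liq = n * M / rho_liq = 1.760061e-02 * 41.5 / 1.018 = 0.71751 cm^3
Specific pore volume V_pore = V_liq / m_sample = 0.71751 / 4.56
V_pore = 0.1573 cm^3/g

0.1573


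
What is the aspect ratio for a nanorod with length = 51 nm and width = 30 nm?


Aspect ratio AR = length / diameter
AR = 51 / 30
AR = 1.7

1.7


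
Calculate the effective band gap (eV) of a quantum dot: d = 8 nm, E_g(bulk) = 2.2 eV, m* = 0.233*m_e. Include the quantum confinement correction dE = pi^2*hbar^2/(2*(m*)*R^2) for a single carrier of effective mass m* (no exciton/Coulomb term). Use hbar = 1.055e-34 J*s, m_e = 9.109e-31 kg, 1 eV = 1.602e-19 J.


Radius R = 8/2 nm = 4e-09 m
Confinement energy dE = pi^2 * hbar^2 / (2 * m_eff * m_e * R^2)
dE = pi^2 * (1.055e-34)^2 / (2 * 0.233 * 9.109e-31 * (4e-09)^2) J, divided by 1.602e-19 J/eV
dE = 0.101 eV
Total band gap = E_g(bulk) + dE = 2.2 + 0.101 = 2.301 eV

2.301


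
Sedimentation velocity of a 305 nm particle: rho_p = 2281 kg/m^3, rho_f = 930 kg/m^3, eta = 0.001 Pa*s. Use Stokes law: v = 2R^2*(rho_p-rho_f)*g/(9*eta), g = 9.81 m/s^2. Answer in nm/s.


Radius R = 305/2 nm = 1.525e-07 m
Density difference = 2281 - 930 = 1351 kg/m^3
v = 2 * R^2 * (rho_p - rho_f) * g / (9 * eta)
v = 2 * (1.525e-07)^2 * 1351 * 9.81 / (9 * 0.001)
v = 6.84938e-08 m/s = 68.4938 nm/s

68.4938


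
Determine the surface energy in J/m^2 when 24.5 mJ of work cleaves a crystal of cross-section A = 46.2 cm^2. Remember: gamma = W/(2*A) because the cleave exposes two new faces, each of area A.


Convert: A = 46.2 cm^2 = 0.00462 m^2, W = 24.5 mJ = 0.0245 J
Cleaving exposes two faces of area A, so total new surface = 2*A and gamma = W / (2*A)
gamma = 0.0245 / (2 * 0.00462)
gamma = 2.652 J/m^2

2.652


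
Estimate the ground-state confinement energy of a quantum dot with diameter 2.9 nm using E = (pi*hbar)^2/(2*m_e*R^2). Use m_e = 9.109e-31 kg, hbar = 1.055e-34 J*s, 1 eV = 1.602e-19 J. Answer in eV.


Radius R = 2.9/2 = 1.45 nm = 1.45e-09 m
E = (pi * 1.055e-34)^2 / (2 * 9.109e-31 * (1.45e-09)^2)
E(J) = 2.86793e-20
E = E(J) / 1.602e-19 = 0.179 eV

0.179


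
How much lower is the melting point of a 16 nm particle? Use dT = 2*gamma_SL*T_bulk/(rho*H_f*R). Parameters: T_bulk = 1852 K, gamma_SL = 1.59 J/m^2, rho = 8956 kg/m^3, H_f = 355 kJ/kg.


Radius R = 16/2 = 8 nm = 8e-09 m
Convert H_f = 355 kJ/kg = 355000 J/kg
dT = 2 * gamma_SL * T_bulk / (rho * H_f * R)
dT = 2 * 1.59 * 1852 / (8956 * 355000 * 8e-09)
dT = 231.5 K

231.5


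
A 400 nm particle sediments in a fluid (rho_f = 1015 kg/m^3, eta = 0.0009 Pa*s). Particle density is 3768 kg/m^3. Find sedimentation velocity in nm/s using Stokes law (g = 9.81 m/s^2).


Radius R = 400/2 nm = 2e-07 m
Density difference = 3768 - 1015 = 2753 kg/m^3
v = 2 * R^2 * (rho_p - rho_f) * g / (9 * eta)
v = 2 * (2e-07)^2 * 2753 * 9.81 / (9 * 0.0009)
v = 2.66735e-07 m/s = 266.7351 nm/s

266.7351


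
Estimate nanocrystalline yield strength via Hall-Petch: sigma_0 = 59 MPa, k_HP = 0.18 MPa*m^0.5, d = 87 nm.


d = 87 nm = 8.7e-08 m
sqrt(d) = 0.0002949576
Hall-Petch contribution = k / sqrt(d) = 0.18 / 0.0002949576 = 610.3 MPa
sigma = sigma_0 + k/sqrt(d) = 59 + 610.3 = 669.3 MPa

669.3


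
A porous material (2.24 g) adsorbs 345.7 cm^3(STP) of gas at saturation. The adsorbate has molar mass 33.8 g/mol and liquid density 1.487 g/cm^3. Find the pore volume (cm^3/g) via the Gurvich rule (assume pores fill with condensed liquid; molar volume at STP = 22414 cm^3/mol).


Moles adsorbed n = V_ads / 22414 = 345.7 / 22414 = 1.542340e-02 mol
Liquid volume V_liq = n * M / rho_liq = 1.542340e-02 * 33.8 / 1.487 = 0.35058 cm^3
Specific pore volume V_pore = V_liq / m_sample = 0.35058 / 2.24
V_pore = 0.1565 cm^3/g

0.1565


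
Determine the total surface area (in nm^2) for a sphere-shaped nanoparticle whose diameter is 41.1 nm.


Radius r = 41.1/2 = 20.55 nm
Surface area SA = 4 * pi * r^2
SA = 4 * pi * (20.55)^2
SA = 5306.81 nm^2

5306.81


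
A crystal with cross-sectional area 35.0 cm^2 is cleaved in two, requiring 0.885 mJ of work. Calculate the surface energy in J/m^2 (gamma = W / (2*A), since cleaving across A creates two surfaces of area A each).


Convert: A = 35.0 cm^2 = 0.0035 m^2, W = 0.885 mJ = 0.000885 J
Cleaving exposes two faces of area A, so total new surface = 2*A and gamma = W / (2*A)
gamma = 0.000885 / (2 * 0.0035)
gamma = 0.126 J/m^2

0.126


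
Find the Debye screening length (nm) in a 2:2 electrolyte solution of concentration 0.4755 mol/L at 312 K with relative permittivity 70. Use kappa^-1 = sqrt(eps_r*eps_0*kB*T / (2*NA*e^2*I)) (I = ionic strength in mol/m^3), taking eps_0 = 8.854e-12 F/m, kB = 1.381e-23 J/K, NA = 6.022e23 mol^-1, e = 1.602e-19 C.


Ionic strength I = 0.4755 * 2^2 * 1000 = 1902 mol/m^3
kappa^-1 = sqrt(70 * 8.854e-12 * 1.381e-23 * 312 / (2 * 6.022e23 * (1.602e-19)^2 * 1902))
kappa^-1 = 0.213 nm

0.213


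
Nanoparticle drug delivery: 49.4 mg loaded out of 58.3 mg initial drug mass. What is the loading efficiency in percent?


Drug loading efficiency = (drug loaded / drug initial) * 100
DLE = 49.4 / 58.3 * 100
DLE = 0.8473 * 100
DLE = 84.73%

84.73


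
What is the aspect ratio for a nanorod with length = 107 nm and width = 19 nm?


Aspect ratio AR = length / diameter
AR = 107 / 19
AR = 5.63

5.63


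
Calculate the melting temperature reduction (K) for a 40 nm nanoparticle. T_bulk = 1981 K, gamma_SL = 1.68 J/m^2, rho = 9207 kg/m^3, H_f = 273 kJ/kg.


Radius R = 40/2 = 20 nm = 2e-08 m
Convert H_f = 273 kJ/kg = 273000 J/kg
dT = 2 * gamma_SL * T_bulk / (rho * H_f * R)
dT = 2 * 1.68 * 1981 / (9207 * 273000 * 2e-08)
dT = 132.4 K

132.4


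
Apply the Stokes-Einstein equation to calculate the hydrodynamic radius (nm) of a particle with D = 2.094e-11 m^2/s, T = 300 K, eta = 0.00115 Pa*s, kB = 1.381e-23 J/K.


Stokes-Einstein: R = kB*T / (6*pi*eta*D)
R = 1.381e-23 * 300 / (6 * pi * 0.00115 * 2.094e-11)
R = 9.12724e-09 m = 9.13 nm

9.13


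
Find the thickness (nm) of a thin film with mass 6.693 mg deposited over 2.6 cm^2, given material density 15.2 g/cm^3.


Convert: m = 6.693 mg = 6.6930e-06 kg, A = 2.6 cm^2 = 2.6000e-04 m^2, rho = 15.2 g/cm^3 = 15200 kg/m^3
t = m / (A * rho)
t = 6.6930e-06 / (2.6000e-04 * 15200)
t = 1.6936e-06 m = 1693.6 nm

1693.6


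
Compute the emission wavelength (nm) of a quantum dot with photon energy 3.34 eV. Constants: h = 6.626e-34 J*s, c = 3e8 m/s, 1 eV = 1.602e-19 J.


Convert energy: E = 3.34 eV = 3.34 * 1.602e-19 = 5.35068e-19 J
lambda = h*c / E = 6.626e-34 * 3e8 / 5.35068e-19
lambda = 3.71504e-07 m = 371.5 nm

371.5


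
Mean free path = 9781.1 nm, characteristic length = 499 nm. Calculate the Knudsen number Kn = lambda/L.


Knudsen number Kn = lambda / L
Kn = 9781.1 / 499
Kn = 19.6014

19.6014


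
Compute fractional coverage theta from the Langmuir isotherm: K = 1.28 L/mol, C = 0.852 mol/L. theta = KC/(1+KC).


Langmuir isotherm: theta = K*C / (1 + K*C)
K*C = 1.28 * 0.852 = 1.09056
theta = 1.09056 / (1 + 1.09056) = 1.09056 / 2.09056
theta = 0.5217

0.5217


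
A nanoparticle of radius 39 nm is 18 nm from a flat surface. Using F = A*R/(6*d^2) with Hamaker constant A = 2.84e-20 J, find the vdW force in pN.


Convert to SI: R = 39 nm = 3.9e-08 m, d = 18 nm = 1.8e-08 m
F = A * R / (6 * d^2)
F = 2.84e-20 * 3.9e-08 / (6 * (1.8e-08)^2)
F = 5.69753e-13 N = 0.57 pN

0.57


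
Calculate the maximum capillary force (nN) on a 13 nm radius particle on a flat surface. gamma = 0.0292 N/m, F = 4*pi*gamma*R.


Convert radius: R = 13 nm = 1.3e-08 m
F = 4 * pi * gamma * R
F = 4 * pi * 0.0292 * 1.3e-08
F = 4.77019e-09 N = 4.7702 nN

4.7702


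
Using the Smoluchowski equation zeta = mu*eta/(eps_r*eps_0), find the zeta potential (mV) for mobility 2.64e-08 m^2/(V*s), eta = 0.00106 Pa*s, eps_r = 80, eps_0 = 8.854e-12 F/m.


Smoluchowski equation: zeta = mu * eta / (eps_r * eps_0)
zeta = 2.64e-08 * 0.00106 / (80 * 8.854e-12)
zeta = 0.039508 V = 39.51 mV

39.51


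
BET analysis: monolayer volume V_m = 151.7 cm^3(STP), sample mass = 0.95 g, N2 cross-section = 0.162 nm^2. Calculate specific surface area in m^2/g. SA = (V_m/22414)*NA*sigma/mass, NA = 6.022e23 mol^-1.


Number of moles in monolayer = V_m / 22414 = 151.7 / 22414 = 0.00676809
Number of molecules = moles * NA = 0.00676809 * 6.022e23
SA = molecules * sigma / mass
SA = (151.7 / 22414) * 6.022e23 * 0.162e-18 / 0.95
SA = 695.0 m^2/g

695.0


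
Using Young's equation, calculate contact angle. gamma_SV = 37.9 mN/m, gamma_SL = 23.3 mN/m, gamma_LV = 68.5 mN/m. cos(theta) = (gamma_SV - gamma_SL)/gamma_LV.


cos(theta) = (gamma_SV - gamma_SL) / gamma_LV
cos(theta) = (37.9 - 23.3) / 68.5
cos(theta) = 0.213139
theta = arccos(0.213139) = 77.69 degrees

77.69


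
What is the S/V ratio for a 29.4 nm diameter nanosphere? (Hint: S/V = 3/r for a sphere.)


Radius r = 29.4/2 = 14.7 nm
S/V = 3 / r = 3 / 14.7
S/V = 0.2041 nm^-1

0.2041


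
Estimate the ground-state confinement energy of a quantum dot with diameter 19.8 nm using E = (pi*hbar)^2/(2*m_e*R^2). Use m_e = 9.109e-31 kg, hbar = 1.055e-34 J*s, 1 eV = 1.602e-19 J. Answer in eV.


Radius R = 19.8/2 = 9.9 nm = 9.9e-09 m
E = (pi * 1.055e-34)^2 / (2 * 9.109e-31 * (9.9e-09)^2)
E(J) = 6.15224e-22
E = E(J) / 1.602e-19 = 0.0038 eV

0.0038


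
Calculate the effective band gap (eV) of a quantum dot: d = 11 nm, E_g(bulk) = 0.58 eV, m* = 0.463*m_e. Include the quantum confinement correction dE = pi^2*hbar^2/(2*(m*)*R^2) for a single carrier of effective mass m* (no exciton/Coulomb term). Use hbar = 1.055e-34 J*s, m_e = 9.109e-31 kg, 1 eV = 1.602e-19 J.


Radius R = 11/2 nm = 5.5e-09 m
Confinement energy dE = pi^2 * hbar^2 / (2 * m_eff * m_e * R^2)
dE = pi^2 * (1.055e-34)^2 / (2 * 0.463 * 9.109e-31 * (5.5e-09)^2) J, divided by 1.602e-19 J/eV
dE = 0.0269 eV
Total band gap = E_g(bulk) + dE = 0.58 + 0.0269 = 0.6069 eV

0.6069


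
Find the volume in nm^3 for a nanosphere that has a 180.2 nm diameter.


Radius r = 180.2/2 = 90.1 nm
Volume V = (4/3) * pi * r^3
V = (4/3) * pi * (90.1)^3
V = 3063818.13 nm^3

3063818.13


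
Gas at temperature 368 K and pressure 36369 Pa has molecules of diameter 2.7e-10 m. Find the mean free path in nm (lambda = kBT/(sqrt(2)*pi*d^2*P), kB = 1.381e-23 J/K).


Mean free path: lambda = kB*T / (sqrt(2) * pi * d^2 * P)
lambda = 1.381e-23 * 368 / (sqrt(2) * pi * (2.7e-10)^2 * 36369)
lambda = 4.31437e-07 m
lambda = 431.44 nm

431.44


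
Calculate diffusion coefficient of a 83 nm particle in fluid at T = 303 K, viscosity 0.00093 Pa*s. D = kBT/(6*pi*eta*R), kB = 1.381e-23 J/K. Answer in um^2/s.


Radius R = 83/2 = 41.5 nm = 4.15e-08 m
D = kB*T / (6*pi*eta*R)
D = 1.381e-23 * 303 / (6 * pi * 0.00093 * 4.15e-08)
D = 5.7518e-12 m^2/s = 5.752 um^2/s

5.752


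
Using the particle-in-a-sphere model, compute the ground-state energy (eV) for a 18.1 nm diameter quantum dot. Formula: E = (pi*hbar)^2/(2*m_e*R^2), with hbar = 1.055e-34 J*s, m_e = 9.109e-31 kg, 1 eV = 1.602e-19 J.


Radius R = 18.1/2 = 9.05 nm = 9.05e-09 m
E = (pi * 1.055e-34)^2 / (2 * 9.109e-31 * (9.05e-09)^2)
E(J) = 7.36219e-22
E = E(J) / 1.602e-19 = 0.0046 eV

0.0046


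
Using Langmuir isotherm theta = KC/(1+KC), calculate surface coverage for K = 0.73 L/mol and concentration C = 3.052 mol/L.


Langmuir isotherm: theta = K*C / (1 + K*C)
K*C = 0.73 * 3.052 = 2.22796
theta = 2.22796 / (1 + 2.22796) = 2.22796 / 3.22796
theta = 0.6902

0.6902


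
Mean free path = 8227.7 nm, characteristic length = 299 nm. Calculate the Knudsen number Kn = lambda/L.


Knudsen number Kn = lambda / L
Kn = 8227.7 / 299
Kn = 27.5174

27.5174


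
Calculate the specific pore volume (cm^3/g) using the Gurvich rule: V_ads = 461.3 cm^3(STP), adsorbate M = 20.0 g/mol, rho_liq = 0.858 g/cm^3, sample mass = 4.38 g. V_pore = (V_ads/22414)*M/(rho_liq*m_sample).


Moles adsorbed n = V_ads / 22414 = 461.3 / 22414 = 2.058089e-02 mol
Liquid volume V_liq = n * M / rho_liq = 2.058089e-02 * 20.0 / 0.858 = 0.47974 cm^3
Specific pore volume V_pore = V_liq / m_sample = 0.47974 / 4.38
V_pore = 0.1095 cm^3/g

0.1095


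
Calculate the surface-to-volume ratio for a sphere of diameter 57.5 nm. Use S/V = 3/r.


Radius r = 57.5/2 = 28.75 nm
S/V = 3 / r = 3 / 28.75
S/V = 0.1043 nm^-1

0.1043


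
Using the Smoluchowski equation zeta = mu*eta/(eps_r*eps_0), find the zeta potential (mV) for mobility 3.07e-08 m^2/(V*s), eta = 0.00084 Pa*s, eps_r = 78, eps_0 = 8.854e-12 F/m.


Smoluchowski equation: zeta = mu * eta / (eps_r * eps_0)
zeta = 3.07e-08 * 0.00084 / (78 * 8.854e-12)
zeta = 0.037341 V = 37.34 mV

37.34


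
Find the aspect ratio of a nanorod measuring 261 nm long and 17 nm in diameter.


Aspect ratio AR = length / diameter
AR = 261 / 17
AR = 15.35

15.35


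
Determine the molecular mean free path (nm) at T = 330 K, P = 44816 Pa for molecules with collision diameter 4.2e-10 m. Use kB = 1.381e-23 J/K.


Mean free path: lambda = kB*T / (sqrt(2) * pi * d^2 * P)
lambda = 1.381e-23 * 330 / (sqrt(2) * pi * (4.2e-10)^2 * 44816)
lambda = 1.29751e-07 m
lambda = 129.75 nm

129.75


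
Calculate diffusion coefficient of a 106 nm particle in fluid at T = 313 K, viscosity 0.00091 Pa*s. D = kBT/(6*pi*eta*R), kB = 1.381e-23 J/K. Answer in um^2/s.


Radius R = 106/2 = 53 nm = 5.3e-08 m
D = kB*T / (6*pi*eta*R)
D = 1.381e-23 * 313 / (6 * pi * 0.00091 * 5.3e-08)
D = 4.75466e-12 m^2/s = 4.755 um^2/s

4.755


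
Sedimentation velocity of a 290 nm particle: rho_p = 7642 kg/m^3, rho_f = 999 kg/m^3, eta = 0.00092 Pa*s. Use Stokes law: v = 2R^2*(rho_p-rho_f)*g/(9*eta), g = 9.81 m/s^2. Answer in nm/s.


Radius R = 290/2 nm = 1.45e-07 m
Density difference = 7642 - 999 = 6643 kg/m^3
v = 2 * R^2 * (rho_p - rho_f) * g / (9 * eta)
v = 2 * (1.45e-07)^2 * 6643 * 9.81 / (9 * 0.00092)
v = 3.30955e-07 m/s = 330.955 nm/s

330.955


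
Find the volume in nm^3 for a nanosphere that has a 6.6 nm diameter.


Radius r = 6.6/2 = 3.3 nm
Volume V = (4/3) * pi * r^3
V = (4/3) * pi * (3.3)^3
V = 150.53 nm^3

150.53


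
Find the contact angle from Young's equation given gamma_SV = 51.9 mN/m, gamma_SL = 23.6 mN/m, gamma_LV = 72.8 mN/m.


cos(theta) = (gamma_SV - gamma_SL) / gamma_LV
cos(theta) = (51.9 - 23.6) / 72.8
cos(theta) = 0.388736
theta = arccos(0.388736) = 67.12 degrees

67.12


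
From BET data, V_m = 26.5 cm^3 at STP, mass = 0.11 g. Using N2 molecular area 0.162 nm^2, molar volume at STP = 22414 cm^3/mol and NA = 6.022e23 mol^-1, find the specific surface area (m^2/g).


Number of moles in monolayer = V_m / 22414 = 26.5 / 22414 = 0.0011823
Number of molecules = moles * NA = 0.0011823 * 6.022e23
SA = molecules * sigma / mass
SA = (26.5 / 22414) * 6.022e23 * 0.162e-18 / 0.11
SA = 1048.6 m^2/g

1048.6


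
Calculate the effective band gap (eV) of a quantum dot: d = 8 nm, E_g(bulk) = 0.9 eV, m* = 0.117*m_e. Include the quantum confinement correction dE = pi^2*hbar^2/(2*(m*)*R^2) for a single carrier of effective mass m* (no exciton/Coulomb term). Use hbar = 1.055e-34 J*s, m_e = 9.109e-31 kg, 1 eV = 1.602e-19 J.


Radius R = 8/2 nm = 4e-09 m
Confinement energy dE = pi^2 * hbar^2 / (2 * m_eff * m_e * R^2)
dE = pi^2 * (1.055e-34)^2 / (2 * 0.117 * 9.109e-31 * (4e-09)^2) J, divided by 1.602e-19 J/eV
dE = 0.2011 eV
Total band gap = E_g(bulk) + dE = 0.9 + 0.2011 = 1.1011 eV

1.1011


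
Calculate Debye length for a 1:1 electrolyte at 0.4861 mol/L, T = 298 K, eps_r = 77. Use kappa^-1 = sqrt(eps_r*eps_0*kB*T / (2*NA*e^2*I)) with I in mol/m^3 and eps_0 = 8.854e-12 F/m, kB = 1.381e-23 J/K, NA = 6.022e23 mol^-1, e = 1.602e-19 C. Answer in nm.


Ionic strength I = 0.4861 * 1^2 * 1000 = 486.1 mol/m^3
kappa^-1 = sqrt(77 * 8.854e-12 * 1.381e-23 * 298 / (2 * 6.022e23 * (1.602e-19)^2 * 486.1))
kappa^-1 = 0.432 nm

0.432


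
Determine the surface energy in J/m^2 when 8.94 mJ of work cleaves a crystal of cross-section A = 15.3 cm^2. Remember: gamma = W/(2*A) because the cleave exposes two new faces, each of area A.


Convert: A = 15.3 cm^2 = 0.00153 m^2, W = 8.94 mJ = 0.00894 J
Cleaving exposes two faces of area A, so total new surface = 2*A and gamma = W / (2*A)
gamma = 0.00894 / (2 * 0.00153)
gamma = 2.922 J/m^2

2.922


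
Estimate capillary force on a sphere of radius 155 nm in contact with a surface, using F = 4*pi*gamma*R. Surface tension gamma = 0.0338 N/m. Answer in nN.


Convert radius: R = 155 nm = 1.55e-07 m
F = 4 * pi * gamma * R
F = 4 * pi * 0.0338 * 1.55e-07
F = 6.58352e-08 N = 65.8352 nN

65.8352
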